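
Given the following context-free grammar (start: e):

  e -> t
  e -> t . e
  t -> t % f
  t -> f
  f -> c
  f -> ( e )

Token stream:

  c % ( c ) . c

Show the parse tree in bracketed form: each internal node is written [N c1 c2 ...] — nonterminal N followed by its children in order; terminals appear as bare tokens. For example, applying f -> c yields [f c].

e
t . e
t % f . e
f % f . e
c % f . e
c % ( e ) . e
c % ( t ) . e
c % ( f ) . e
c % ( c ) . e
c % ( c ) . t
c % ( c ) . f
c % ( c ) . c

[e [t [t [f c]] % [f ( [e [t [f c]]] )]] . [e [t [f c]]]]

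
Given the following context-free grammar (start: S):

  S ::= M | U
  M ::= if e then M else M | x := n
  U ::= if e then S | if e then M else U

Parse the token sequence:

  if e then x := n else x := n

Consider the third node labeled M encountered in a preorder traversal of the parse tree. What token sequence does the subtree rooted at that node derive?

[S [M if e then [M x := n] else [M x := n]]]

x := n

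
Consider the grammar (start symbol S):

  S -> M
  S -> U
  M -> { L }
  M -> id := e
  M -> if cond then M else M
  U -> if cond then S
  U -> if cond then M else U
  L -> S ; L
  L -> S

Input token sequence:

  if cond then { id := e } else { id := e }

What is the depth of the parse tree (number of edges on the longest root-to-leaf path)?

6

[S [M if cond then [M { [L [S [M id := e]]] }] else [M { [L [S [M id := e]]] }]]]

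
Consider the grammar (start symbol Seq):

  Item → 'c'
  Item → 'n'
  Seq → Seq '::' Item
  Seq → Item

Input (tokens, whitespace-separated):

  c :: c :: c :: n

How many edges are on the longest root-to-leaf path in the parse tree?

5

[Seq [Seq [Seq [Seq [Item c]] :: [Item c]] :: [Item c]] :: [Item n]]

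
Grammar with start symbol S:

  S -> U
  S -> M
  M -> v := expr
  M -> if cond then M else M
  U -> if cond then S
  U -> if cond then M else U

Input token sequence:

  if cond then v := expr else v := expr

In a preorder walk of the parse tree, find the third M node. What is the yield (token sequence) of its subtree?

v := expr

[S [M if cond then [M v := expr] else [M v := expr]]]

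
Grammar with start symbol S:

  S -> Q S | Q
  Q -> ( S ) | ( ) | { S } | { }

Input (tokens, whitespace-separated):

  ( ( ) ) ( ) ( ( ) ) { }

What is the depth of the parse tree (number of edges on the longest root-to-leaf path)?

[S [Q ( [S [Q ( )]] )] [S [Q ( )] [S [Q ( [S [Q ( )]] )] [S [Q { }]]]]]

6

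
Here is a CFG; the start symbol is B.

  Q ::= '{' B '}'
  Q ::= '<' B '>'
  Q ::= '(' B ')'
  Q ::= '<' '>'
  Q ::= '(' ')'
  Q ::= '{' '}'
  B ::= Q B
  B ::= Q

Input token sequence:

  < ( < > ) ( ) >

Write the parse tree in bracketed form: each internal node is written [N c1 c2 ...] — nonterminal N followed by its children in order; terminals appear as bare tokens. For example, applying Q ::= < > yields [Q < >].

B
Q
< B >
< Q B >
< ( B ) B >
< ( Q ) B >
< ( < > ) B >
< ( < > ) Q >
< ( < > ) ( ) >

[B [Q < [B [Q ( [B [Q < >]] )] [B [Q ( )]]] >]]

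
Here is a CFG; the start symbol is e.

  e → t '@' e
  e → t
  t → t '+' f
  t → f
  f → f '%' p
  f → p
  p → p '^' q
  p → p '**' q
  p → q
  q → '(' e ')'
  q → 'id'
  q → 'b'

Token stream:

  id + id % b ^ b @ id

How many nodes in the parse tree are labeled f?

4

[e [t [t [f [p [q id]]]] + [f [f [p [q id]]] % [p [p [q b]] ^ [q b]]]] @ [e [t [f [p [q id]]]]]]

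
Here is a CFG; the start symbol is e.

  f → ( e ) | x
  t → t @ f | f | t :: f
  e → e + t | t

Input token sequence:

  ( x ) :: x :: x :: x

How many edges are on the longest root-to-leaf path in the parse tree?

9

[e [t [t [t [t [f ( [e [t [f x]]] )]] :: [f x]] :: [f x]] :: [f x]]]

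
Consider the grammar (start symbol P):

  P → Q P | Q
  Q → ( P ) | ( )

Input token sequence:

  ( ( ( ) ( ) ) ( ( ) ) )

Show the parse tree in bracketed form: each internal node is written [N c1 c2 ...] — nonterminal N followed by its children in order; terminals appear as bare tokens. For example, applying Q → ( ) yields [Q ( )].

P
Q
( P )
( Q P )
( ( P ) P )
( ( Q P ) P )
( ( ( ) P ) P )
( ( ( ) Q ) P )
( ( ( ) ( ) ) P )
( ( ( ) ( ) ) Q )
( ( ( ) ( ) ) ( P ) )
( ( ( ) ( ) ) ( Q ) )
( ( ( ) ( ) ) ( ( ) ) )

[P [Q ( [P [Q ( [P [Q ( )] [P [Q ( )]]] )] [P [Q ( [P [Q ( )]] )]]] )]]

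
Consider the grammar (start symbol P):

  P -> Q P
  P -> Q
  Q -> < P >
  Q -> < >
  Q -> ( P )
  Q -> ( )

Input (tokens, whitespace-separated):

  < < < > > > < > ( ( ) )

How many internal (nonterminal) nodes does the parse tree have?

12

[P [Q < [P [Q < [P [Q < >]] >]] >] [P [Q < >] [P [Q ( [P [Q ( )]] )]]]]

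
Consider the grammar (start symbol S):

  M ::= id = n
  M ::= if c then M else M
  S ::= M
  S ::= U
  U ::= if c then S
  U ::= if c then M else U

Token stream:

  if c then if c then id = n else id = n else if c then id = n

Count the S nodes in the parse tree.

2

[S [U if c then [M if c then [M id = n] else [M id = n]] else [U if c then [S [M id = n]]]]]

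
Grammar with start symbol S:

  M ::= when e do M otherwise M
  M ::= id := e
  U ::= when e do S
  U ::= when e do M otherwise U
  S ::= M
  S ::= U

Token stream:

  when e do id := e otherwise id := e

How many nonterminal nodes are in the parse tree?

4

[S [M when e do [M id := e] otherwise [M id := e]]]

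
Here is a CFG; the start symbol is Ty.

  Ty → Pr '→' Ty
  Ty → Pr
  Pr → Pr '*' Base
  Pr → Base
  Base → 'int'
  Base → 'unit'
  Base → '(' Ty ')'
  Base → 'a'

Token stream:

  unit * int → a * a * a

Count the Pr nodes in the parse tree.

5

[Ty [Pr [Pr [Base unit]] * [Base int]] → [Ty [Pr [Pr [Pr [Base a]] * [Base a]] * [Base a]]]]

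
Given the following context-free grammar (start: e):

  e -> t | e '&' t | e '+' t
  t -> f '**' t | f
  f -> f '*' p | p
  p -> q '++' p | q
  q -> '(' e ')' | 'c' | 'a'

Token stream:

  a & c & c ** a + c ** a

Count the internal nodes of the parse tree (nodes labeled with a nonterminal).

[e [e [e [e [t [f [p [q a]]]]] & [t [f [p [q c]]]]] & [t [f [p [q c]]] ** [t [f [p [q a]]]]]] + [t [f [p [q c]]] ** [t [f [p [q a]]]]]]

28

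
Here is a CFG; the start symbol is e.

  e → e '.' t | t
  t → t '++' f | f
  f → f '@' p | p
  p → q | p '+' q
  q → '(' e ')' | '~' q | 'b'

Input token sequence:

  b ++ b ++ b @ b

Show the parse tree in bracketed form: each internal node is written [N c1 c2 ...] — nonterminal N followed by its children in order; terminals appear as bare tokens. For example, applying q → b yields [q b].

[e [t [t [t [f [p [q b]]]] ++ [f [p [q b]]]] ++ [f [f [p [q b]]] @ [p [q b]]]]]

e
t
t ++ f
t ++ f ++ f
f ++ f ++ f
p ++ f ++ f
q ++ f ++ f
b ++ f ++ f
b ++ p ++ f
b ++ q ++ f
b ++ b ++ f
b ++ b ++ f @ p
b ++ b ++ p @ p
b ++ b ++ q @ p
b ++ b ++ b @ p
b ++ b ++ b @ q
b ++ b ++ b @ b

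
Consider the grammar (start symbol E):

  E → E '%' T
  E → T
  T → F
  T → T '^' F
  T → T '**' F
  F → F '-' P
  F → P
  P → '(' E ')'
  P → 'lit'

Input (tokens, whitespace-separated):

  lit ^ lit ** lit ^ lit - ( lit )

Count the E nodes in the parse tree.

[E [T [T [T [T [F [P lit]]] ^ [F [P lit]]] ** [F [P lit]]] ^ [F [F [P lit]] - [P ( [E [T [F [P lit]]]] )]]]]

2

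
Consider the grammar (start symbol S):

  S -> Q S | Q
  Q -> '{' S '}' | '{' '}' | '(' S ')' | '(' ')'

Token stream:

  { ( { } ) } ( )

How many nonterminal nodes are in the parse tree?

8

[S [Q { [S [Q ( [S [Q { }]] )]] }] [S [Q ( )]]]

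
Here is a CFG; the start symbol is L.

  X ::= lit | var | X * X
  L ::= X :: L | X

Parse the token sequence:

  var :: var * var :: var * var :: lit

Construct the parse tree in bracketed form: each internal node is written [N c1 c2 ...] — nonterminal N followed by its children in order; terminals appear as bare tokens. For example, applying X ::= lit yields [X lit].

[L [X var] :: [L [X [X var] * [X var]] :: [L [X [X var] * [X var]] :: [L [X lit]]]]]

L
X :: L
var :: L
var :: X :: L
var :: X * X :: L
var :: var * X :: L
var :: var * var :: L
var :: var * var :: X :: L
var :: var * var :: X * X :: L
var :: var * var :: var * X :: L
var :: var * var :: var * var :: L
var :: var * var :: var * var :: X
var :: var * var :: var * var :: lit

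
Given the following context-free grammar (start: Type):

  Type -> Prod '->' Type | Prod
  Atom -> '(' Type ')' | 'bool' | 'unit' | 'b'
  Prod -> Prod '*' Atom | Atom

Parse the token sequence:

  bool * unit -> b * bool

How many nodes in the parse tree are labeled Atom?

[Type [Prod [Prod [Atom bool]] * [Atom unit]] -> [Type [Prod [Prod [Atom b]] * [Atom bool]]]]

4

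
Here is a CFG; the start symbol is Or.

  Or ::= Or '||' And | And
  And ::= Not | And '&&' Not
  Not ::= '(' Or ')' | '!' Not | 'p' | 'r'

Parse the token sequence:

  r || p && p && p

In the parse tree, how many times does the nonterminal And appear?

[Or [Or [And [Not r]]] || [And [And [And [Not p]] && [Not p]] && [Not p]]]

4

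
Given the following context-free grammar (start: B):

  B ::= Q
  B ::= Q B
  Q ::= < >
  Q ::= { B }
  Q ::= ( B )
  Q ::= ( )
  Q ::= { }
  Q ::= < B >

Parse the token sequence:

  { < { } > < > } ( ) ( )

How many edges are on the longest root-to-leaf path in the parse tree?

6

[B [Q { [B [Q < [B [Q { }]] >] [B [Q < >]]] }] [B [Q ( )] [B [Q ( )]]]]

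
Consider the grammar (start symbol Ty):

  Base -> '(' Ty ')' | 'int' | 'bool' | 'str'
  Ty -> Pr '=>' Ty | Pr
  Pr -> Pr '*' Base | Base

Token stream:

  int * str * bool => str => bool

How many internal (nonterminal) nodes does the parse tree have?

13

[Ty [Pr [Pr [Pr [Base int]] * [Base str]] * [Base bool]] => [Ty [Pr [Base str]] => [Ty [Pr [Base bool]]]]]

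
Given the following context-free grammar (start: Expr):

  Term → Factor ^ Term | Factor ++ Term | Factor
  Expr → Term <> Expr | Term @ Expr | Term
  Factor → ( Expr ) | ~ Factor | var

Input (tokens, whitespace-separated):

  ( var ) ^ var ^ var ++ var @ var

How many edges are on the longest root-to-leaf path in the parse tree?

[Expr [Term [Factor ( [Expr [Term [Factor var]]] )] ^ [Term [Factor var] ^ [Term [Factor var] ++ [Term [Factor var]]]]] @ [Expr [Term [Factor var]]]]

6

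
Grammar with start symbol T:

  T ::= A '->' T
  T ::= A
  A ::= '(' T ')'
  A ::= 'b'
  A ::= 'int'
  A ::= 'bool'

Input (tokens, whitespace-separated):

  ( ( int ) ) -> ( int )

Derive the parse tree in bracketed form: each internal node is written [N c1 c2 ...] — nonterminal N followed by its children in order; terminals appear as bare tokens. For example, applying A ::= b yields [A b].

T
A -> T
( T ) -> T
( A ) -> T
( ( T ) ) -> T
( ( A ) ) -> T
( ( int ) ) -> T
( ( int ) ) -> A
( ( int ) ) -> ( T )
( ( int ) ) -> ( A )
( ( int ) ) -> ( int )

[T [A ( [T [A ( [T [A int]] )]] )] -> [T [A ( [T [A int]] )]]]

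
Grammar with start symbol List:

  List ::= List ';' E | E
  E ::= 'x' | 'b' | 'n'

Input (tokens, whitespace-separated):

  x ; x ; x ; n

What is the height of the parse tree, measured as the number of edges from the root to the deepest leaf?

5

[List [List [List [List [E x]] ; [E x]] ; [E x]] ; [E n]]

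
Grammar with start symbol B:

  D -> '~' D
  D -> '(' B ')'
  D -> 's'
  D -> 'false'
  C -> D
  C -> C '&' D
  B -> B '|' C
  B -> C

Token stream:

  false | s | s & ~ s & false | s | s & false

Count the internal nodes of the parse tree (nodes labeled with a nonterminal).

[B [B [B [B [B [C [D false]]] | [C [D s]]] | [C [C [C [D s]] & [D ~ [D s]]] & [D false]]] | [C [D s]]] | [C [C [D s]] & [D false]]]

22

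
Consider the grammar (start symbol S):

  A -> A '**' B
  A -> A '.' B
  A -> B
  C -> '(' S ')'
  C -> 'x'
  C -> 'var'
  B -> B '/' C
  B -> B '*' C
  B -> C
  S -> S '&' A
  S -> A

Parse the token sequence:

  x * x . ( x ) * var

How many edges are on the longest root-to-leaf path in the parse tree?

[S [A [A [B [B [C x]] * [C x]]] . [B [B [C ( [S [A [B [C x]]]] )]] * [C var]]]]

9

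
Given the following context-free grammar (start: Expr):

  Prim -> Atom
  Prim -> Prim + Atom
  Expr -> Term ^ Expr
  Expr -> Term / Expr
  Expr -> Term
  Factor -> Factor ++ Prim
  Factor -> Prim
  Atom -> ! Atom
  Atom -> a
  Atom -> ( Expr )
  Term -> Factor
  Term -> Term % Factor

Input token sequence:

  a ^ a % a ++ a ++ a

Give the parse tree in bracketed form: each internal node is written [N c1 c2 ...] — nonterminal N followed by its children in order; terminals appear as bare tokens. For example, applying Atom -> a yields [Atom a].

Expr
Term ^ Expr
Factor ^ Expr
Prim ^ Expr
Atom ^ Expr
a ^ Expr
a ^ Term
a ^ Term % Factor
a ^ Factor % Factor
a ^ Prim % Factor
a ^ Atom % Factor
a ^ a % Factor
a ^ a % Factor ++ Prim
a ^ a % Factor ++ Prim ++ Prim
a ^ a % Prim ++ Prim ++ Prim
a ^ a % Atom ++ Prim ++ Prim
a ^ a % a ++ Prim ++ Prim
a ^ a % a ++ Atom ++ Prim
a ^ a % a ++ a ++ Prim
a ^ a % a ++ a ++ Atom
a ^ a % a ++ a ++ a

[Expr [Term [Factor [Prim [Atom a]]]] ^ [Expr [Term [Term [Factor [Prim [Atom a]]]] % [Factor [Factor [Factor [Prim [Atom a]]] ++ [Prim [Atom a]]] ++ [Prim [Atom a]]]]]]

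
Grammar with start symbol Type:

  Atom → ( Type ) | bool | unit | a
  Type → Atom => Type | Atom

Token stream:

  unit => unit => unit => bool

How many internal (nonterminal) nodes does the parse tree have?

[Type [Atom unit] => [Type [Atom unit] => [Type [Atom unit] => [Type [Atom bool]]]]]

8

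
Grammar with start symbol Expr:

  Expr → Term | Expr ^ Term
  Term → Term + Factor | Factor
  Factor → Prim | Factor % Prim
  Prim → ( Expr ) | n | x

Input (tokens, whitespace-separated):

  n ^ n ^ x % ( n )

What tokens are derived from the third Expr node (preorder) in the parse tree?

[Expr [Expr [Expr [Term [Factor [Prim n]]]] ^ [Term [Factor [Prim n]]]] ^ [Term [Factor [Factor [Prim x]] % [Prim ( [Expr [Term [Factor [Prim n]]]] )]]]]

n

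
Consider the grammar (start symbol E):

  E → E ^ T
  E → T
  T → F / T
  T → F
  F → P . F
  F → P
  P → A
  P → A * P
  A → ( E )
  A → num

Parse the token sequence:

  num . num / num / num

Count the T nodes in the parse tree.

[E [T [F [P [A num]] . [F [P [A num]]]] / [T [F [P [A num]]] / [T [F [P [A num]]]]]]]

3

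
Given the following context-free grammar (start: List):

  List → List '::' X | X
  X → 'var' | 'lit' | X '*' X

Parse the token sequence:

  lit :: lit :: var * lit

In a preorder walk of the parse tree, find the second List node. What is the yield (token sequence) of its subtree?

[List [List [List [X lit]] :: [X lit]] :: [X [X var] * [X lit]]]

lit :: lit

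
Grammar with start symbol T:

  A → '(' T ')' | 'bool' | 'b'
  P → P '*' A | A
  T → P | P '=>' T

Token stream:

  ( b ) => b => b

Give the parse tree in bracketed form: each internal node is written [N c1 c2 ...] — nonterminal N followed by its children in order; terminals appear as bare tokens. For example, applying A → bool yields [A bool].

[T [P [A ( [T [P [A b]]] )]] => [T [P [A b]] => [T [P [A b]]]]]

T
P => T
A => T
( T ) => T
( P ) => T
( A ) => T
( b ) => T
( b ) => P => T
( b ) => A => T
( b ) => b => T
( b ) => b => P
( b ) => b => A
( b ) => b => b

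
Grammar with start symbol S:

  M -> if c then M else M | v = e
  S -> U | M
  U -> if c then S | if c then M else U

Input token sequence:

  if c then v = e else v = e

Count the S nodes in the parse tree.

[S [M if c then [M v = e] else [M v = e]]]

1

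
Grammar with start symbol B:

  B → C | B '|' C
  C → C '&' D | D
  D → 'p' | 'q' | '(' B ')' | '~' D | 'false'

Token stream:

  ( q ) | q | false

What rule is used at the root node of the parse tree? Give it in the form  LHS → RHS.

B → B '|' C

[B [B [B [C [D ( [B [C [D q]]] )]]] | [C [D q]]] | [C [D false]]]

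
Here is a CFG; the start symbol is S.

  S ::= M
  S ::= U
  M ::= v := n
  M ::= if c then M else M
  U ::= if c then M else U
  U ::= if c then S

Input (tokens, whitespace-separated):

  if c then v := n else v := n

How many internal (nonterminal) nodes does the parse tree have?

[S [M if c then [M v := n] else [M v := n]]]

4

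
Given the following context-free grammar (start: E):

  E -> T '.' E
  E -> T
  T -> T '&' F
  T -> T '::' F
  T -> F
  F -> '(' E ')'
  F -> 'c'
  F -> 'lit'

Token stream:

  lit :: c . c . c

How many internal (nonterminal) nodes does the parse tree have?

[E [T [T [F lit]] :: [F c]] . [E [T [F c]] . [E [T [F c]]]]]

11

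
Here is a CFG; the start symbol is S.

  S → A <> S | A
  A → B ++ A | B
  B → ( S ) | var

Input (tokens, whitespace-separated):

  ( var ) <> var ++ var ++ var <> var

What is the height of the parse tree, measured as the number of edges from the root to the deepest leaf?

6

[S [A [B ( [S [A [B var]]] )]] <> [S [A [B var] ++ [A [B var] ++ [A [B var]]]] <> [S [A [B var]]]]]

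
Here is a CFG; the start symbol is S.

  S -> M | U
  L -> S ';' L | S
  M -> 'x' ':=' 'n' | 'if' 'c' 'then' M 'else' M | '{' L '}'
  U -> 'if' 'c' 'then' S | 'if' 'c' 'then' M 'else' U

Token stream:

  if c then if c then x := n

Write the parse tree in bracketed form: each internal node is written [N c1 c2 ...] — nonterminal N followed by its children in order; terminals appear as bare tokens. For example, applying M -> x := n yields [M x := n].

S
U
if c then S
if c then U
if c then if c then S
if c then if c then M
if c then if c then x := n

[S [U if c then [S [U if c then [S [M x := n]]]]]]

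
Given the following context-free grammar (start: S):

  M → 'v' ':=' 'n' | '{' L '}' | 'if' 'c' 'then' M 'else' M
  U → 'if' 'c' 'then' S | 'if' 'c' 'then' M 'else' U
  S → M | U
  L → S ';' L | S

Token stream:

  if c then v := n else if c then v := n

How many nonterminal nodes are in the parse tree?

[S [U if c then [M v := n] else [U if c then [S [M v := n]]]]]

6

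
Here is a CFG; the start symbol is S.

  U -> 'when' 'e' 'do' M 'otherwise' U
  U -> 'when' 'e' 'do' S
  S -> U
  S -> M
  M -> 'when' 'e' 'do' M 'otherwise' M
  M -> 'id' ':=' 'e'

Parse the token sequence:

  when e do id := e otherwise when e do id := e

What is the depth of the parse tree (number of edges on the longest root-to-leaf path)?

5

[S [U when e do [M id := e] otherwise [U when e do [S [M id := e]]]]]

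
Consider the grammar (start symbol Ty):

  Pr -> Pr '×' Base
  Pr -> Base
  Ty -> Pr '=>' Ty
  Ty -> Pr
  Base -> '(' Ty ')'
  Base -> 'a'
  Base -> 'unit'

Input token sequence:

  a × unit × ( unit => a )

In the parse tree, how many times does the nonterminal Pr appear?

[Ty [Pr [Pr [Pr [Base a]] × [Base unit]] × [Base ( [Ty [Pr [Base unit]] => [Ty [Pr [Base a]]]] )]]]

5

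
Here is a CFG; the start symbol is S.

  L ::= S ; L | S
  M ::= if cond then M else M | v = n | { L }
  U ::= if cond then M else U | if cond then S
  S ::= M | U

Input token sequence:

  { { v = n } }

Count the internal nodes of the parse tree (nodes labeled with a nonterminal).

8

[S [M { [L [S [M { [L [S [M v = n]]] }]]] }]]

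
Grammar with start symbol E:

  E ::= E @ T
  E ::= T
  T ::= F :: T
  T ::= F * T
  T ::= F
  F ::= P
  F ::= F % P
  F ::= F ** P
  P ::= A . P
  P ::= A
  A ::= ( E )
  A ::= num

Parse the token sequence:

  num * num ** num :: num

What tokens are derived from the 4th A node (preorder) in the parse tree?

num

[E [T [F [P [A num]]] * [T [F [F [P [A num]]] ** [P [A num]]] :: [T [F [P [A num]]]]]]]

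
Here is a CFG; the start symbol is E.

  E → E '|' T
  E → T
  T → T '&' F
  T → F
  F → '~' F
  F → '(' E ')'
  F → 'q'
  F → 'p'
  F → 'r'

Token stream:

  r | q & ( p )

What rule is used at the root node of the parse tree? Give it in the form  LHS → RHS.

[E [E [T [F r]]] | [T [T [F q]] & [F ( [E [T [F p]]] )]]]

E → E '|' T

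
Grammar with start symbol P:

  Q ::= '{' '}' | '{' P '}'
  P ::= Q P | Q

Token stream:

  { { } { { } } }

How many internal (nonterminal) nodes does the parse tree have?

[P [Q { [P [Q { }] [P [Q { [P [Q { }]] }]]] }]]

8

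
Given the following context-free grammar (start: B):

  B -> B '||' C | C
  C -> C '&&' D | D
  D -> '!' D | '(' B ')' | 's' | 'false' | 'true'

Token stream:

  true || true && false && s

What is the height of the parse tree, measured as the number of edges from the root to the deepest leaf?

5

[B [B [C [D true]]] || [C [C [C [D true]] && [D false]] && [D s]]]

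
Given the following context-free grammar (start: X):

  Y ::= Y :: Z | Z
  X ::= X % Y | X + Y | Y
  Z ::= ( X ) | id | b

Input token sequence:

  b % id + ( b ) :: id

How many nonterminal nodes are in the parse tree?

[X [X [X [Y [Z b]]] % [Y [Z id]]] + [Y [Y [Z ( [X [Y [Z b]]] )]] :: [Z id]]]

14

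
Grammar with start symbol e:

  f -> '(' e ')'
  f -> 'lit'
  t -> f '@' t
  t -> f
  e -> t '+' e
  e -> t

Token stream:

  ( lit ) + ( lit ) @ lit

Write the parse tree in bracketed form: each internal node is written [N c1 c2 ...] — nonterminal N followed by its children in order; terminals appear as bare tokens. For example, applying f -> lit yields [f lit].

e
t + e
f + e
( e ) + e
( t ) + e
( f ) + e
( lit ) + e
( lit ) + t
( lit ) + f @ t
( lit ) + ( e ) @ t
( lit ) + ( t ) @ t
( lit ) + ( f ) @ t
( lit ) + ( lit ) @ t
( lit ) + ( lit ) @ f
( lit ) + ( lit ) @ lit

[e [t [f ( [e [t [f lit]]] )]] + [e [t [f ( [e [t [f lit]]] )] @ [t [f lit]]]]]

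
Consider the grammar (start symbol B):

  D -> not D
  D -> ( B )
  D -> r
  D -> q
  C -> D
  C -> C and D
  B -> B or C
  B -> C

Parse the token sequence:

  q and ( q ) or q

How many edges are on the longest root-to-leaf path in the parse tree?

[B [B [C [C [D q]] and [D ( [B [C [D q]]] )]]] or [C [D q]]]

7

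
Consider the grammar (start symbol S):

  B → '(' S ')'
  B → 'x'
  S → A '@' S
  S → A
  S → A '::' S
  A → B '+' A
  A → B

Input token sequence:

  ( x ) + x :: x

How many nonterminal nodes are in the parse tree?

11

[S [A [B ( [S [A [B x]]] )] + [A [B x]]] :: [S [A [B x]]]]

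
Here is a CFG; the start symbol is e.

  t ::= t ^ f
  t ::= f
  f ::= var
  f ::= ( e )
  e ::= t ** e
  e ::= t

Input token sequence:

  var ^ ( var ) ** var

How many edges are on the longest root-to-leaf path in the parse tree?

[e [t [t [f var]] ^ [f ( [e [t [f var]]] )]] ** [e [t [f var]]]]

6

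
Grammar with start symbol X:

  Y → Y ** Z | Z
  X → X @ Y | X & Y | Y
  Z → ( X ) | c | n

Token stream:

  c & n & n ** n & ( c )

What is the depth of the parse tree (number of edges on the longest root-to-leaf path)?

6

[X [X [X [X [Y [Z c]]] & [Y [Z n]]] & [Y [Y [Z n]] ** [Z n]]] & [Y [Z ( [X [Y [Z c]]] )]]]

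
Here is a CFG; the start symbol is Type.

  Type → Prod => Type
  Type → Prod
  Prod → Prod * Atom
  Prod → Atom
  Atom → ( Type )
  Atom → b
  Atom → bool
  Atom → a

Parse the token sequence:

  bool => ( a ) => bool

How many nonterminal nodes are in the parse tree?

[Type [Prod [Atom bool]] => [Type [Prod [Atom ( [Type [Prod [Atom a]]] )]] => [Type [Prod [Atom bool]]]]]

12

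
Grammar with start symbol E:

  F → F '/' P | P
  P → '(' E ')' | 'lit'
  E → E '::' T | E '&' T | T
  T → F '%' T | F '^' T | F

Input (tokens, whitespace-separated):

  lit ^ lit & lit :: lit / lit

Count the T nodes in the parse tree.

[E [E [E [T [F [P lit]] ^ [T [F [P lit]]]]] & [T [F [P lit]]]] :: [T [F [F [P lit]] / [P lit]]]]

4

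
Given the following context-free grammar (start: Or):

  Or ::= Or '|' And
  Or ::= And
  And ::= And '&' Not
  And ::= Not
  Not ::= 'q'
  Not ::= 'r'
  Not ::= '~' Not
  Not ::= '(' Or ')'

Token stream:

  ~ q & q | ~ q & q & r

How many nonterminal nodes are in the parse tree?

14

[Or [Or [And [And [Not ~ [Not q]]] & [Not q]]] | [And [And [And [Not ~ [Not q]]] & [Not q]] & [Not r]]]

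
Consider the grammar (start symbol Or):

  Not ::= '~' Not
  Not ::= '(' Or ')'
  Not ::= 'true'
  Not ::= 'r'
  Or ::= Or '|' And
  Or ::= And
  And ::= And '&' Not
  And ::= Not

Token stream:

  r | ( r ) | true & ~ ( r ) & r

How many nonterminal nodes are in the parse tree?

20

[Or [Or [Or [And [Not r]]] | [And [Not ( [Or [And [Not r]]] )]]] | [And [And [And [Not true]] & [Not ~ [Not ( [Or [And [Not r]]] )]]] & [Not r]]]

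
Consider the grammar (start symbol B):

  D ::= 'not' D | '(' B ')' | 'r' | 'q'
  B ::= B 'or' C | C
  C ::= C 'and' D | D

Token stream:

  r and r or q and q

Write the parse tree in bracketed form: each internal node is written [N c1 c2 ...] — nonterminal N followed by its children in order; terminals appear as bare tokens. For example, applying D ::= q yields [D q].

[B [B [C [C [D r]] and [D r]]] or [C [C [D q]] and [D q]]]

B
B or C
C or C
C and D or C
D and D or C
r and D or C
r and r or C
r and r or C and D
r and r or D and D
r and r or q and D
r and r or q and q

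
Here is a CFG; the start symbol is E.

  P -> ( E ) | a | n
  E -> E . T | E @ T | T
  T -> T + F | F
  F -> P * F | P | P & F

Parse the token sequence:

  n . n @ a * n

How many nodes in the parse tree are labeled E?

3

[E [E [E [T [F [P n]]]] . [T [F [P n]]]] @ [T [F [P a] * [F [P n]]]]]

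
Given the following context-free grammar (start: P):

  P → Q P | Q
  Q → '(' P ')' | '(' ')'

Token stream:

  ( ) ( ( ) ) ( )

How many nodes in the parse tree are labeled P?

4

[P [Q ( )] [P [Q ( [P [Q ( )]] )] [P [Q ( )]]]]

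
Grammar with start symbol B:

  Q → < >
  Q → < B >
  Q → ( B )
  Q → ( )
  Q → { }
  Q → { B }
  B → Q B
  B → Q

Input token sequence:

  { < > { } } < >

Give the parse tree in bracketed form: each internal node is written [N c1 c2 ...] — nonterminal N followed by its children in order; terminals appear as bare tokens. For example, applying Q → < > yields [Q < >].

[B [Q { [B [Q < >] [B [Q { }]]] }] [B [Q < >]]]

B
Q B
{ B } B
{ Q B } B
{ < > B } B
{ < > Q } B
{ < > { } } B
{ < > { } } Q
{ < > { } } < >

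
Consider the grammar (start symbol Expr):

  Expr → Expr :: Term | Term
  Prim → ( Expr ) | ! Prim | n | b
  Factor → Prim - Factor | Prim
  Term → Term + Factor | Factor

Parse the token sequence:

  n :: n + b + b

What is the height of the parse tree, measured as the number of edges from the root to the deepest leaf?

6

[Expr [Expr [Term [Factor [Prim n]]]] :: [Term [Term [Term [Factor [Prim n]]] + [Factor [Prim b]]] + [Factor [Prim b]]]]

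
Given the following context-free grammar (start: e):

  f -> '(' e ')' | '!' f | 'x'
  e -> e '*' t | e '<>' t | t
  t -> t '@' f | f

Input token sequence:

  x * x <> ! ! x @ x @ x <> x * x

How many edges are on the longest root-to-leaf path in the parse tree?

9

[e [e [e [e [e [t [f x]]] * [t [f x]]] <> [t [t [t [f ! [f ! [f x]]]] @ [f x]] @ [f x]]] <> [t [f x]]] * [t [f x]]]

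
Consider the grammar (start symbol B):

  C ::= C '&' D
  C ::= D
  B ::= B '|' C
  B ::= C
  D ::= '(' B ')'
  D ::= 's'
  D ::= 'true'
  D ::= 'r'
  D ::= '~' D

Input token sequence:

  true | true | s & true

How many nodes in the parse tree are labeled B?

[B [B [B [C [D true]]] | [C [D true]]] | [C [C [D s]] & [D true]]]

3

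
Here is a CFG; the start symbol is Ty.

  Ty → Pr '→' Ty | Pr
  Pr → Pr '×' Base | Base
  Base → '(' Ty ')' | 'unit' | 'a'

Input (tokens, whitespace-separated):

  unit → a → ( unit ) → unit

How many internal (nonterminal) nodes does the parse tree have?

15

[Ty [Pr [Base unit]] → [Ty [Pr [Base a]] → [Ty [Pr [Base ( [Ty [Pr [Base unit]]] )]] → [Ty [Pr [Base unit]]]]]]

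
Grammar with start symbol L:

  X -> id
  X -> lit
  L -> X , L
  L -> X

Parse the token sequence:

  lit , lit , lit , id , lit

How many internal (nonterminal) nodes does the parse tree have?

[L [X lit] , [L [X lit] , [L [X lit] , [L [X id] , [L [X lit]]]]]]

10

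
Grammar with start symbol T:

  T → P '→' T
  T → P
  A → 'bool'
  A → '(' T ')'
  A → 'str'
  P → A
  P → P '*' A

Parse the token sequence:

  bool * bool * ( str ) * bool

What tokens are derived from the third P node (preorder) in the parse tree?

[T [P [P [P [P [A bool]] * [A bool]] * [A ( [T [P [A str]]] )]] * [A bool]]]

bool * bool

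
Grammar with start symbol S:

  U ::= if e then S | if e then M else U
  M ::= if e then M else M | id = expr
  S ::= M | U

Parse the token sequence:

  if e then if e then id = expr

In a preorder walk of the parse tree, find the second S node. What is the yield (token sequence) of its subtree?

[S [U if e then [S [U if e then [S [M id = expr]]]]]]

if e then id = expr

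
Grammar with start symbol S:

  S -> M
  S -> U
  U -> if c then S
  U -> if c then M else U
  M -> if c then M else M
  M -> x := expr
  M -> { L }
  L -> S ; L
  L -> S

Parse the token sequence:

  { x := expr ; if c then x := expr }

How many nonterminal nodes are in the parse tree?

[S [M { [L [S [M x := expr]] ; [L [S [U if c then [S [M x := expr]]]]]] }]]

10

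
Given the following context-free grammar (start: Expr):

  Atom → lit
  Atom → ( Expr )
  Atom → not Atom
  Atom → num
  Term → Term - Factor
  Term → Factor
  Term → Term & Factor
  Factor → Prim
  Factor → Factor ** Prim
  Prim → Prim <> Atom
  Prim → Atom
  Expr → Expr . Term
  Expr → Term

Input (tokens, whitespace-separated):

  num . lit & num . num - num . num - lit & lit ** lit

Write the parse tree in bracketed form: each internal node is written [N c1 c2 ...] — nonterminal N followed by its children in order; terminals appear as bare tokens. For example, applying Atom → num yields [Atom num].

[Expr [Expr [Expr [Expr [Term [Factor [Prim [Atom num]]]]] . [Term [Term [Factor [Prim [Atom lit]]]] & [Factor [Prim [Atom num]]]]] . [Term [Term [Factor [Prim [Atom num]]]] - [Factor [Prim [Atom num]]]]] . [Term [Term [Term [Factor [Prim [Atom num]]]] - [Factor [Prim [Atom lit]]]] & [Factor [Factor [Prim [Atom lit]]] ** [Prim [Atom lit]]]]]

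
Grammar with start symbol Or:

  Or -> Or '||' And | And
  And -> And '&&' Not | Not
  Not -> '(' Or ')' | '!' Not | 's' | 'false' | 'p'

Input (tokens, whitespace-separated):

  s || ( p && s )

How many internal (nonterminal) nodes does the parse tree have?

[Or [Or [And [Not s]]] || [And [Not ( [Or [And [And [Not p]] && [Not s]]] )]]]

11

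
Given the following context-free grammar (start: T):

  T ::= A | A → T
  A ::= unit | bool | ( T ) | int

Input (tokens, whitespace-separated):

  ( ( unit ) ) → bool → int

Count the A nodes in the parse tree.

[T [A ( [T [A ( [T [A unit]] )]] )] → [T [A bool] → [T [A int]]]]

5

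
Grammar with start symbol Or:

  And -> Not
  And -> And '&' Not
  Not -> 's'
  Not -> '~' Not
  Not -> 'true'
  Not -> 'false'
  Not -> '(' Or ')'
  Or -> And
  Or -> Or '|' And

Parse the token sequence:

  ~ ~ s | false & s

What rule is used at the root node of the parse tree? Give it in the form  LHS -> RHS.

Or -> Or '|' And

[Or [Or [And [Not ~ [Not ~ [Not s]]]]] | [And [And [Not false]] & [Not s]]]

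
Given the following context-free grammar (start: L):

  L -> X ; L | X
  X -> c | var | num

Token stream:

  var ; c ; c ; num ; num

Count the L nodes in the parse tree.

5

[L [X var] ; [L [X c] ; [L [X c] ; [L [X num] ; [L [X num]]]]]]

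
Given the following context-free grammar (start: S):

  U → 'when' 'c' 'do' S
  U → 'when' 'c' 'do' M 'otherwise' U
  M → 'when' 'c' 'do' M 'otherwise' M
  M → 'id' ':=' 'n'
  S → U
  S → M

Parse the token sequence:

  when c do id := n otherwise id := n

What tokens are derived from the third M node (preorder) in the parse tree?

[S [M when c do [M id := n] otherwise [M id := n]]]

id := n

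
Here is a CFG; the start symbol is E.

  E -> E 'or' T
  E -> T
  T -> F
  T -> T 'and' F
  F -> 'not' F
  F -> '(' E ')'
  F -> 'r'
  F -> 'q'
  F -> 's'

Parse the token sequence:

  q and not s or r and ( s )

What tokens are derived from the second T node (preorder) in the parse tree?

[E [E [T [T [F q]] and [F not [F s]]]] or [T [T [F r]] and [F ( [E [T [F s]]] )]]]

q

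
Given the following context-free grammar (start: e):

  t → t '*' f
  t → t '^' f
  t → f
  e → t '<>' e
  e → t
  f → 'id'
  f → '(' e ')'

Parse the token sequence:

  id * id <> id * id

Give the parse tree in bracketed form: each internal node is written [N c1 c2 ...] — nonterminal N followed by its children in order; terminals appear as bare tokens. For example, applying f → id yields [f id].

e
t <> e
t * f <> e
f * f <> e
id * f <> e
id * id <> e
id * id <> t
id * id <> t * f
id * id <> f * f
id * id <> id * f
id * id <> id * id

[e [t [t [f id]] * [f id]] <> [e [t [t [f id]] * [f id]]]]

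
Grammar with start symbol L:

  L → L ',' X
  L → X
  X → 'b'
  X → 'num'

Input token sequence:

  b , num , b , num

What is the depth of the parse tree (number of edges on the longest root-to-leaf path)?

5

[L [L [L [L [X b]] , [X num]] , [X b]] , [X num]]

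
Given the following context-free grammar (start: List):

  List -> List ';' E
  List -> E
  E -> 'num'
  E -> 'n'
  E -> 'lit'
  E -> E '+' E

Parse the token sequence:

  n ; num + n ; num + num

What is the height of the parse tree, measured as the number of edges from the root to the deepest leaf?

[List [List [List [E n]] ; [E [E num] + [E n]]] ; [E [E num] + [E num]]]

4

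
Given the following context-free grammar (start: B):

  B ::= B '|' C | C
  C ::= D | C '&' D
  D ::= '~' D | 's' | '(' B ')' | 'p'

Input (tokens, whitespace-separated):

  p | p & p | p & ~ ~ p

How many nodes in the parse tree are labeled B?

[B [B [B [C [D p]]] | [C [C [D p]] & [D p]]] | [C [C [D p]] & [D ~ [D ~ [D p]]]]]

3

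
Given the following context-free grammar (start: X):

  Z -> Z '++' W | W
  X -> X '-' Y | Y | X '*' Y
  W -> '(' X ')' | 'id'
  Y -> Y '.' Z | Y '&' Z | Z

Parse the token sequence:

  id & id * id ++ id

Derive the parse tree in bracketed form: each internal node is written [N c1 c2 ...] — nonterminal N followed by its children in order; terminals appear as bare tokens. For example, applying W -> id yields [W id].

[X [X [Y [Y [Z [W id]]] & [Z [W id]]]] * [Y [Z [Z [W id]] ++ [W id]]]]

X
X * Y
Y * Y
Y & Z * Y
Z & Z * Y
W & Z * Y
id & Z * Y
id & W * Y
id & id * Y
id & id * Z
id & id * Z ++ W
id & id * W ++ W
id & id * id ++ W
id & id * id ++ id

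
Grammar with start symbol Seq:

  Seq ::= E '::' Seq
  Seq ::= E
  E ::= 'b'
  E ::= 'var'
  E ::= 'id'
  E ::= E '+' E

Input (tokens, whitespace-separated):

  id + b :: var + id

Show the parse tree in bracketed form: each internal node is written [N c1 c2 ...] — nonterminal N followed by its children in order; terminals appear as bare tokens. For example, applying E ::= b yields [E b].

Seq
E :: Seq
E + E :: Seq
id + E :: Seq
id + b :: Seq
id + b :: E
id + b :: E + E
id + b :: var + E
id + b :: var + id

[Seq [E [E id] + [E b]] :: [Seq [E [E var] + [E id]]]]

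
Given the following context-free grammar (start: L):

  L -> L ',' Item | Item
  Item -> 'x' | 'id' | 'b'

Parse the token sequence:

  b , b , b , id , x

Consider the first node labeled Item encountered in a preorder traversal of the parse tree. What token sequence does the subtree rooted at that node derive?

[L [L [L [L [L [Item b]] , [Item b]] , [Item b]] , [Item id]] , [Item x]]

b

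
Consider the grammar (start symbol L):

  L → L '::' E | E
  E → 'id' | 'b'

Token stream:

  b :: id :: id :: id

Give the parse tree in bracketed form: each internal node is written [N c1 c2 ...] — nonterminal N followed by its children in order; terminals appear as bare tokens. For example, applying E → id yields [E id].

[L [L [L [L [E b]] :: [E id]] :: [E id]] :: [E id]]

L
L :: E
L :: E :: E
L :: E :: E :: E
E :: E :: E :: E
b :: E :: E :: E
b :: id :: E :: E
b :: id :: id :: E
b :: id :: id :: id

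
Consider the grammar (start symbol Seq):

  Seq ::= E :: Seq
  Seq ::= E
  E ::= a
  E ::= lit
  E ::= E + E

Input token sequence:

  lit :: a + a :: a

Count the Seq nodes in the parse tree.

[Seq [E lit] :: [Seq [E [E a] + [E a]] :: [Seq [E a]]]]

3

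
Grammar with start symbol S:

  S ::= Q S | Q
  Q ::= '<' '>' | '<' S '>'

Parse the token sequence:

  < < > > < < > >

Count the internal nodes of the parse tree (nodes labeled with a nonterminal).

8

[S [Q < [S [Q < >]] >] [S [Q < [S [Q < >]] >]]]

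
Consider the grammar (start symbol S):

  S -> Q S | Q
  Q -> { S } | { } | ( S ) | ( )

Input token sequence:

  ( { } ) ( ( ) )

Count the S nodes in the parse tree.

4

[S [Q ( [S [Q { }]] )] [S [Q ( [S [Q ( )]] )]]]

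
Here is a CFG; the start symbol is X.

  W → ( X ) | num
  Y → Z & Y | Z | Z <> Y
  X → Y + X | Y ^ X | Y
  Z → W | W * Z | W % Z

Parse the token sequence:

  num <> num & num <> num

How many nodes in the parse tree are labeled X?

[X [Y [Z [W num]] <> [Y [Z [W num]] & [Y [Z [W num]] <> [Y [Z [W num]]]]]]]

1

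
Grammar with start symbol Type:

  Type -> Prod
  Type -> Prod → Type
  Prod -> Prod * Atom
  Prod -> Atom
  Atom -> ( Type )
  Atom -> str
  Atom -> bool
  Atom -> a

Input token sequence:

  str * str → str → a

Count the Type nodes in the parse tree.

[Type [Prod [Prod [Atom str]] * [Atom str]] → [Type [Prod [Atom str]] → [Type [Prod [Atom a]]]]]

3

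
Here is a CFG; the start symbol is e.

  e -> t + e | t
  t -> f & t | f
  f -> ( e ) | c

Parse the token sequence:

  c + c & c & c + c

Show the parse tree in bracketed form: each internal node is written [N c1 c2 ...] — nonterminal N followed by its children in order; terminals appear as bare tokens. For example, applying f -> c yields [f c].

[e [t [f c]] + [e [t [f c] & [t [f c] & [t [f c]]]] + [e [t [f c]]]]]

e
t + e
f + e
c + e
c + t + e
c + f & t + e
c + c & t + e
c + c & f & t + e
c + c & c & t + e
c + c & c & f + e
c + c & c & c + e
c + c & c & c + t
c + c & c & c + f
c + c & c & c + c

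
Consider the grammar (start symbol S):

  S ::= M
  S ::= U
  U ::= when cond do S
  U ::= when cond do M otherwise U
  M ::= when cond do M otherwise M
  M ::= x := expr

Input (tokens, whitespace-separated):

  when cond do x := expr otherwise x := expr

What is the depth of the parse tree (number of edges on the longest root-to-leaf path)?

[S [M when cond do [M x := expr] otherwise [M x := expr]]]

3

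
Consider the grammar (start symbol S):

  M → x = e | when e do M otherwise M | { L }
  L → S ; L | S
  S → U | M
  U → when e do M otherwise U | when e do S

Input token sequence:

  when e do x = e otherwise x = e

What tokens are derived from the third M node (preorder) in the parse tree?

x = e

[S [M when e do [M x = e] otherwise [M x = e]]]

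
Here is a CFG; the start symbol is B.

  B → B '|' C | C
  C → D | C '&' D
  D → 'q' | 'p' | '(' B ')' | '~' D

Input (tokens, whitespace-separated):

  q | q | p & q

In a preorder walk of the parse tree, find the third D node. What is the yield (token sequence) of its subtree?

p

[B [B [B [C [D q]]] | [C [D q]]] | [C [C [D p]] & [D q]]]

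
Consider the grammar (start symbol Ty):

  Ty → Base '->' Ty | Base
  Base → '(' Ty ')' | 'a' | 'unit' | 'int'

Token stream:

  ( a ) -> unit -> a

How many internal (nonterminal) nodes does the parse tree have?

[Ty [Base ( [Ty [Base a]] )] -> [Ty [Base unit] -> [Ty [Base a]]]]

8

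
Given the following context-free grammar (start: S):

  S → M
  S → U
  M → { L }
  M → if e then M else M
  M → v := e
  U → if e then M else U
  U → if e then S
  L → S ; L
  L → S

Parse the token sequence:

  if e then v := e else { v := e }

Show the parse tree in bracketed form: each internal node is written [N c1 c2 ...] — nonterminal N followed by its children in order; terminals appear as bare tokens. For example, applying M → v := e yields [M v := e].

S
M
if e then M else M
if e then v := e else M
if e then v := e else { L }
if e then v := e else { S }
if e then v := e else { M }
if e then v := e else { v := e }

[S [M if e then [M v := e] else [M { [L [S [M v := e]]] }]]]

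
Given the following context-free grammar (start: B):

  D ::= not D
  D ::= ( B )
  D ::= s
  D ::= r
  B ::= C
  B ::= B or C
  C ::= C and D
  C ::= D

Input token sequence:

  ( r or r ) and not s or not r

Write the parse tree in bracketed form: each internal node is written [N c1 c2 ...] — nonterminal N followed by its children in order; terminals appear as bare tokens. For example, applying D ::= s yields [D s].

B
B or C
C or C
C and D or C
D and D or C
( B ) and D or C
( B or C ) and D or C
( C or C ) and D or C
( D or C ) and D or C
( r or C ) and D or C
( r or D ) and D or C
( r or r ) and D or C
( r or r ) and not D or C
( r or r ) and not s or C
( r or r ) and not s or D
( r or r ) and not s or not D
( r or r ) and not s or not r

[B [B [C [C [D ( [B [B [C [D r]]] or [C [D r]]] )]] and [D not [D s]]]] or [C [D not [D r]]]]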